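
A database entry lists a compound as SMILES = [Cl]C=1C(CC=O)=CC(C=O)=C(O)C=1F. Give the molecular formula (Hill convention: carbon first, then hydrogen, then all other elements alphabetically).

Walk through each heavy atom and fill implicit hydrogens from standard valence (C 4, N 3, O 2, S 2, halogen 1):
  atom 1: Cl with explicit H count 0
  atom 2: C, bond orders sum to 4 (valence 4) → 0 H
  atom 3: C, bond orders sum to 4 (valence 4) → 0 H
  atom 4: C, bond orders sum to 2 (valence 4) → 2 H
  atom 5: C, bond orders sum to 3 (valence 4) → 1 H
  atom 6: O, bond orders sum to 2 (valence 2) → 0 H
  atom 7: C, bond orders sum to 3 (valence 4) → 1 H
  atom 8: C, bond orders sum to 4 (valence 4) → 0 H
  atom 9: C, bond orders sum to 3 (valence 4) → 1 H
  atom 10: O, bond orders sum to 2 (valence 2) → 0 H
  atom 11: C, bond orders sum to 4 (valence 4) → 0 H
  atom 12: O, bond orders sum to 1 (valence 2) → 1 H
  atom 13: C, bond orders sum to 4 (valence 4) → 0 H
  atom 14: F (halogen, monovalent) → 0 H
Totals → C:9, H:6, Cl:1, F:1, O:3.
In Hill order: C9H6ClFO3.

C9H6ClFO3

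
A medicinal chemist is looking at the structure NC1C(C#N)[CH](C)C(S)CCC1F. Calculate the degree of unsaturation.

Degree of unsaturation = (number of rings) + (number of π bonds).
Ring closures in the SMILES: 1.
π bonds: 1 triple bond (each 2 DoU) → 2 DoU from unsaturation.
Total DoU = 1 + 2 = 3.

3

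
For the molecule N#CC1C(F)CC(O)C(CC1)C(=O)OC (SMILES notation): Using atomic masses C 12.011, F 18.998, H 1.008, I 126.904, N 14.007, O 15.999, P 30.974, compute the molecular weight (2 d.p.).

First, the molecular formula is C10H14FNO3 (counting implicit H from valence).
  C: 10 × 12.011 = 120.110
  F: 1 × 18.998 = 18.998
  H: 14 × 1.008 = 14.112
  N: 1 × 14.007 = 14.007
  O: 3 × 15.999 = 47.997
Sum: 10×12.011 + 1×18.998 + 14×1.008 + 1×14.007 + 3×15.999 = 215.224 → 215.22 g/mol.

215.22 g/mol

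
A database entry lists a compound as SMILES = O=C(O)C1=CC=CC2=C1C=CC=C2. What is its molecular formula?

Walk through each heavy atom and fill implicit hydrogens from standard valence (C 4, N 3, O 2, S 2, halogen 1):
  atom 1: O, bond orders sum to 2 (valence 2) → 0 H
  atom 2: C, bond orders sum to 4 (valence 4) → 0 H
  atom 3: O, bond orders sum to 1 (valence 2) → 1 H
  atom 4: C, bond orders sum to 4 (valence 4) → 0 H
  atom 5: C, bond orders sum to 3 (valence 4) → 1 H
  atom 6: C, bond orders sum to 3 (valence 4) → 1 H
  atom 7: C, bond orders sum to 3 (valence 4) → 1 H
  atom 8: C, bond orders sum to 4 (valence 4) → 0 H
  atom 9: C, bond orders sum to 4 (valence 4) → 0 H
  atom 10: C, bond orders sum to 3 (valence 4) → 1 H
  atom 11: C, bond orders sum to 3 (valence 4) → 1 H
  atom 12: C, bond orders sum to 3 (valence 4) → 1 H
  atom 13: C, bond orders sum to 3 (valence 4) → 1 H
Totals → C:11, H:8, O:2.
In Hill order: C11H8O2.

C11H8O2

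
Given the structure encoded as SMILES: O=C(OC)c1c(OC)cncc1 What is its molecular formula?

Walk through each heavy atom and fill implicit hydrogens from standard valence (C 4, N 3, O 2, S 2, halogen 1); for lowercase aromatic atoms, an aromatic c carries 1 H when it has two neighbours and 0 H with three, and aromatic n carries 0 H:
  atom 1: O, bond orders sum to 2 (valence 2) → 0 H
  atom 2: C, bond orders sum to 4 (valence 4) → 0 H
  atom 3: O, bond orders sum to 2 (valence 2) → 0 H
  atom 4: C, bond orders sum to 1 (valence 4) → 3 H
  atom 5: aromatic c, 3 neighbours → 0 H
  atom 6: aromatic c, 3 neighbours → 0 H
  atom 7: O, bond orders sum to 2 (valence 2) → 0 H
  atom 8: C, bond orders sum to 1 (valence 4) → 3 H
  atom 9: aromatic c, 2 neighbours → 1 H
  atom 10: aromatic n, 2 neighbours → 0 H
  atom 11: aromatic c, 2 neighbours → 1 H
  atom 12: aromatic c, 2 neighbours → 1 H
Totals → C:8, H:9, N:1, O:3.
In Hill order: C8H9NO3.

C8H9NO3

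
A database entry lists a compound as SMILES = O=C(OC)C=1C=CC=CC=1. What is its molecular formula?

C8H8O2

Walk through each heavy atom and fill implicit hydrogens from standard valence (C 4, N 3, O 2, S 2, halogen 1):
  atom 1: O, bond orders sum to 2 (valence 2) → 0 H
  atom 2: C, bond orders sum to 4 (valence 4) → 0 H
  atom 3: O, bond orders sum to 2 (valence 2) → 0 H
  atom 4: C, bond orders sum to 1 (valence 4) → 3 H
  atom 5: C, bond orders sum to 4 (valence 4) → 0 H
  atom 6: C, bond orders sum to 3 (valence 4) → 1 H
  atom 7: C, bond orders sum to 3 (valence 4) → 1 H
  atom 8: C, bond orders sum to 3 (valence 4) → 1 H
  atom 9: C, bond orders sum to 3 (valence 4) → 1 H
  atom 10: C, bond orders sum to 3 (valence 4) → 1 H
Totals → C:8, H:8, O:2.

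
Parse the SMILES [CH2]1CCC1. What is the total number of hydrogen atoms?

Walk through each heavy atom and fill implicit hydrogens from standard valence (C 4, N 3, O 2, S 2, halogen 1):
  atom 1: C with explicit H count 2
  atom 2: C, bond orders sum to 2 (valence 4) → 2 H
  atom 3: C, bond orders sum to 2 (valence 4) → 2 H
  atom 4: C, bond orders sum to 2 (valence 4) → 2 H
Total hydrogens: 8.

8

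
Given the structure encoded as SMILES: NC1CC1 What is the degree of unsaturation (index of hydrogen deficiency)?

1

Degree of unsaturation = (number of rings) + (number of π bonds).
Ring closures in the SMILES: 1.
π bonds: none → 0 DoU from unsaturation.
Total DoU = 1 + 0 = 1.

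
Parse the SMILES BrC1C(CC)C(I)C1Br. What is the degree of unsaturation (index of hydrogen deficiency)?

Degree of unsaturation = (number of rings) + (number of π bonds).
Ring closures in the SMILES: 1.
π bonds: none → 0 DoU from unsaturation.
Total DoU = 1 + 0 = 1.

1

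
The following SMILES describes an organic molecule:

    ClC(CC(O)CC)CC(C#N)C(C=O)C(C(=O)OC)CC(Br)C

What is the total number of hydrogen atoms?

Walk through each heavy atom and fill implicit hydrogens from standard valence (C 4, N 3, O 2, S 2, halogen 1):
  atom 1: Cl (halogen, monovalent) → 0 H
  atom 2: C, bond orders sum to 3 (valence 4) → 1 H
  atom 3: C, bond orders sum to 2 (valence 4) → 2 H
  atom 4: C, bond orders sum to 3 (valence 4) → 1 H
  atom 5: O, bond orders sum to 1 (valence 2) → 1 H
  atom 6: C, bond orders sum to 2 (valence 4) → 2 H
  atom 7: C, bond orders sum to 1 (valence 4) → 3 H
  atom 8: C, bond orders sum to 2 (valence 4) → 2 H
  atom 9: C, bond orders sum to 3 (valence 4) → 1 H
  atom 10: C, bond orders sum to 4 (valence 4) → 0 H
  atom 11: N, bond orders sum to 3 (valence 3) → 0 H
  atom 12: C, bond orders sum to 3 (valence 4) → 1 H
  atom 13: C, bond orders sum to 3 (valence 4) → 1 H
  atom 14: O, bond orders sum to 2 (valence 2) → 0 H
  atom 15: C, bond orders sum to 3 (valence 4) → 1 H
  atom 16: C, bond orders sum to 4 (valence 4) → 0 H
  atom 17: O, bond orders sum to 2 (valence 2) → 0 H
  atom 18: O, bond orders sum to 2 (valence 2) → 0 H
  atom 19: C, bond orders sum to 1 (valence 4) → 3 H
  atom 20: C, bond orders sum to 2 (valence 4) → 2 H
  atom 21: C, bond orders sum to 3 (valence 4) → 1 H
  atom 22: Br (halogen, monovalent) → 0 H
  atom 23: C, bond orders sum to 1 (valence 4) → 3 H
Total hydrogens: 25.

25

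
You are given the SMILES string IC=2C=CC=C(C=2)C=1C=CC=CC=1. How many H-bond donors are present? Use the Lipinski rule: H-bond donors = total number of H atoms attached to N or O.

0

Donors: find every N or O and count the H atoms it carries.
  (no N or O atoms present)
Lipinski HBD = 0.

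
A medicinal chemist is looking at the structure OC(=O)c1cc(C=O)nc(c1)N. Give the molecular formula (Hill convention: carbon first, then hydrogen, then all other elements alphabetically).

Walk through each heavy atom and fill implicit hydrogens from standard valence (C 4, N 3, O 2, S 2, halogen 1); for lowercase aromatic atoms, an aromatic c carries 1 H when it has two neighbours and 0 H with three, and aromatic n carries 0 H:
  atom 1: O, bond orders sum to 1 (valence 2) → 1 H
  atom 2: C, bond orders sum to 4 (valence 4) → 0 H
  atom 3: O, bond orders sum to 2 (valence 2) → 0 H
  atom 4: aromatic c, 3 neighbours → 0 H
  atom 5: aromatic c, 2 neighbours → 1 H
  atom 6: aromatic c, 3 neighbours → 0 H
  atom 7: C, bond orders sum to 3 (valence 4) → 1 H
  atom 8: O, bond orders sum to 2 (valence 2) → 0 H
  atom 9: aromatic n, 2 neighbours → 0 H
  atom 10: aromatic c, 3 neighbours → 0 H
  atom 11: aromatic c, 2 neighbours → 1 H
  atom 12: N, bond orders sum to 1 (valence 3) → 2 H
Totals → C:7, H:6, N:2, O:3.
In Hill order: C7H6N2O3.

C7H6N2O3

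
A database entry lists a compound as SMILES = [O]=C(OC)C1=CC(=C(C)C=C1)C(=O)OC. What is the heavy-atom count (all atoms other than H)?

Every atom symbol written in the SMILES (organic subset) is one heavy atom; implicit H are not written.
Heavy atoms by element → C:11, O:4.
Total: 15.

15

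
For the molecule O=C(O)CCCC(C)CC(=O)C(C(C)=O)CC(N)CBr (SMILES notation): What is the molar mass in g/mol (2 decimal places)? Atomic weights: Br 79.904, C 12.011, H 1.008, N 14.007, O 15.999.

First, the molecular formula is C14H24BrNO4 (counting implicit H from valence).
  Br: 1 × 79.904 = 79.904
  C: 14 × 12.011 = 168.154
  H: 24 × 1.008 = 24.192
  N: 1 × 14.007 = 14.007
  O: 4 × 15.999 = 63.996
Sum: 1×79.904 + 14×12.011 + 24×1.008 + 1×14.007 + 4×15.999 = 350.253 → 350.25 g/mol.

350.25 g/mol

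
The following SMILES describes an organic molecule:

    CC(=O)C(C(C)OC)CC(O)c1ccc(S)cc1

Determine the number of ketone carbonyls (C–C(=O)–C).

The ketone motif appears at heavy-atom position 2 in the SMILES.
Other groups present: 1 ether, 1 hydroxyl, 1 thiol.
Ketone count: 1.

1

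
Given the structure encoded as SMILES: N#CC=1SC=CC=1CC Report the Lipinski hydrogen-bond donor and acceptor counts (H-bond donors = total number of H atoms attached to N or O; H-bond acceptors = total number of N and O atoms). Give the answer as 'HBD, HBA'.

Donors: find every N or O and count the H atoms it carries.
  atom 1 (N): bond orders sum to 3 → 0 H
Lipinski HBD = 0.
Acceptors: N atoms = 1, O atoms = 0 → HBA = 1.

0, 1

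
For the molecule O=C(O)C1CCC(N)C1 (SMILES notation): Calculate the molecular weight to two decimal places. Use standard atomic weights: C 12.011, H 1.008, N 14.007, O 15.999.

First, the molecular formula is C6H11NO2 (counting implicit H from valence).
  C: 6 × 12.011 = 72.066
  H: 11 × 1.008 = 11.088
  N: 1 × 14.007 = 14.007
  O: 2 × 15.999 = 31.998
Sum: 6×12.011 + 11×1.008 + 1×14.007 + 2×15.999 = 129.159 → 129.16 g/mol.

129.16 g/mol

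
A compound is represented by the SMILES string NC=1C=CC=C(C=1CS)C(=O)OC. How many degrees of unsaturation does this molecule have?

Molecular formula: C9H11NO2S.
DoU = (2C + 2 + N − H − X) / 2, where X is the halogen count and O/S are ignored.
    = (2·9 + 2 + 1 − 11 − 0) / 2 = 10 / 2 = 5.

5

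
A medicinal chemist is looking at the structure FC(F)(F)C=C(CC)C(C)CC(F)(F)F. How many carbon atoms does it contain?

9

Count every carbon token in the SMILES (each C, including those in ring-closure positions and inside branches).
Carbon count: 9.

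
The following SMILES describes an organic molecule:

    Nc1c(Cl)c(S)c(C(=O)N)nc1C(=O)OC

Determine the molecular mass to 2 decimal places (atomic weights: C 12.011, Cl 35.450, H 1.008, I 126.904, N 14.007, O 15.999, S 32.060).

261.68 g/mol

First, the molecular formula is C8H8ClN3O3S (counting implicit H from valence).
  C: 8 × 12.011 = 96.088
  Cl: 1 × 35.450 = 35.450
  H: 8 × 1.008 = 8.064
  N: 3 × 14.007 = 42.021
  O: 3 × 15.999 = 47.997
  S: 1 × 32.060 = 32.060
Sum: 8×12.011 + 1×35.450 + 8×1.008 + 3×14.007 + 3×15.999 + 1×32.060 = 261.680 → 261.68 g/mol.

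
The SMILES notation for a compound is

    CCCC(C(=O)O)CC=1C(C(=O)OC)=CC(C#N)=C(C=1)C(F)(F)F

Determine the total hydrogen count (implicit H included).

Walk through each heavy atom and fill implicit hydrogens from standard valence (C 4, N 3, O 2, S 2, halogen 1):
  atom 1: C, bond orders sum to 1 (valence 4) → 3 H
  atom 2: C, bond orders sum to 2 (valence 4) → 2 H
  atom 3: C, bond orders sum to 2 (valence 4) → 2 H
  atom 4: C, bond orders sum to 3 (valence 4) → 1 H
  atom 5: C, bond orders sum to 4 (valence 4) → 0 H
  atom 6: O, bond orders sum to 2 (valence 2) → 0 H
  atom 7: O, bond orders sum to 1 (valence 2) → 1 H
  atom 8: C, bond orders sum to 2 (valence 4) → 2 H
  atom 9: C, bond orders sum to 4 (valence 4) → 0 H
  atom 10: C, bond orders sum to 4 (valence 4) → 0 H
  atom 11: C, bond orders sum to 4 (valence 4) → 0 H
  atom 12: O, bond orders sum to 2 (valence 2) → 0 H
  atom 13: O, bond orders sum to 2 (valence 2) → 0 H
  atom 14: C, bond orders sum to 1 (valence 4) → 3 H
  atom 15: C, bond orders sum to 3 (valence 4) → 1 H
  atom 16: C, bond orders sum to 4 (valence 4) → 0 H
  atom 17: C, bond orders sum to 4 (valence 4) → 0 H
  atom 18: N, bond orders sum to 3 (valence 3) → 0 H
  atom 19: C, bond orders sum to 4 (valence 4) → 0 H
  atom 20: C, bond orders sum to 3 (valence 4) → 1 H
  atom 21: C, bond orders sum to 4 (valence 4) → 0 H
  atom 22: F (halogen, monovalent) → 0 H
  atom 23: F (halogen, monovalent) → 0 H
  atom 24: F (halogen, monovalent) → 0 H
Total hydrogens: 16.

16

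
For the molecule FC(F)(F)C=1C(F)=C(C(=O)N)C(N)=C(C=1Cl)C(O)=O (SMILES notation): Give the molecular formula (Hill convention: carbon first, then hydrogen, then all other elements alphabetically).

C9H5ClF4N2O3

Walk through each heavy atom and fill implicit hydrogens from standard valence (C 4, N 3, O 2, S 2, halogen 1):
  atom 1: F (halogen, monovalent) → 0 H
  atom 2: C, bond orders sum to 4 (valence 4) → 0 H
  atom 3: F (halogen, monovalent) → 0 H
  atom 4: F (halogen, monovalent) → 0 H
  atom 5: C, bond orders sum to 4 (valence 4) → 0 H
  atom 6: C, bond orders sum to 4 (valence 4) → 0 H
  atom 7: F (halogen, monovalent) → 0 H
  atom 8: C, bond orders sum to 4 (valence 4) → 0 H
  atom 9: C, bond orders sum to 4 (valence 4) → 0 H
  atom 10: O, bond orders sum to 2 (valence 2) → 0 H
  atom 11: N, bond orders sum to 1 (valence 3) → 2 H
  atom 12: C, bond orders sum to 4 (valence 4) → 0 H
  atom 13: N, bond orders sum to 1 (valence 3) → 2 H
  atom 14: C, bond orders sum to 4 (valence 4) → 0 H
  atom 15: C, bond orders sum to 4 (valence 4) → 0 H
  atom 16: Cl (halogen, monovalent) → 0 H
  atom 17: C, bond orders sum to 4 (valence 4) → 0 H
  atom 18: O, bond orders sum to 1 (valence 2) → 1 H
  atom 19: O, bond orders sum to 2 (valence 2) → 0 H
Totals → C:9, H:5, Cl:1, F:4, N:2, O:3.
In Hill order: C9H5ClF4N2O3.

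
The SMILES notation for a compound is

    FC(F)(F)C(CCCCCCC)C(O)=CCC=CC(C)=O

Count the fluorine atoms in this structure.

3

Scan the SMILES for F atoms (remember two-letter symbols like Cl and Br are single atoms).
Fluorine count: 3.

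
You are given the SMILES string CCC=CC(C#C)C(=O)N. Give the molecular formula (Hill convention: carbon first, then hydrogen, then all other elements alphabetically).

C8H11NO

Walk through each heavy atom and fill implicit hydrogens from standard valence (C 4, N 3, O 2, S 2, halogen 1):
  atom 1: C, bond orders sum to 1 (valence 4) → 3 H
  atom 2: C, bond orders sum to 2 (valence 4) → 2 H
  atom 3: C, bond orders sum to 3 (valence 4) → 1 H
  atom 4: C, bond orders sum to 3 (valence 4) → 1 H
  atom 5: C, bond orders sum to 3 (valence 4) → 1 H
  atom 6: C, bond orders sum to 4 (valence 4) → 0 H
  atom 7: C, bond orders sum to 3 (valence 4) → 1 H
  atom 8: C, bond orders sum to 4 (valence 4) → 0 H
  atom 9: O, bond orders sum to 2 (valence 2) → 0 H
  atom 10: N, bond orders sum to 1 (valence 3) → 2 H
Totals → C:8, H:11, N:1, O:1.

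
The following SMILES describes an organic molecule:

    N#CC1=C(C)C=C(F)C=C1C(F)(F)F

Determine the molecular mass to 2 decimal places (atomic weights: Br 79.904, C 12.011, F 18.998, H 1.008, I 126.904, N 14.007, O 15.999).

First, the molecular formula is C9H5F4N (counting implicit H from valence).
  C: 9 × 12.011 = 108.099
  F: 4 × 18.998 = 75.992
  H: 5 × 1.008 = 5.040
  N: 1 × 14.007 = 14.007
Sum: 9×12.011 + 4×18.998 + 5×1.008 + 1×14.007 = 203.138 → 203.14 g/mol.

203.14 g/mol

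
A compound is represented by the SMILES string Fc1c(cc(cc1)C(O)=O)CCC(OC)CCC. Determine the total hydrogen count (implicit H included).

Walk through each heavy atom and fill implicit hydrogens from standard valence (C 4, N 3, O 2, S 2, halogen 1); for lowercase aromatic atoms, an aromatic c carries 1 H when it has two neighbours and 0 H with three, and aromatic n carries 0 H:
  atom 1: F (halogen, monovalent) → 0 H
  atom 2: aromatic c, 3 neighbours → 0 H
  atom 3: aromatic c, 3 neighbours → 0 H
  atom 4: aromatic c, 2 neighbours → 1 H
  atom 5: aromatic c, 3 neighbours → 0 H
  atom 6: aromatic c, 2 neighbours → 1 H
  atom 7: aromatic c, 2 neighbours → 1 H
  atom 8: C, bond orders sum to 4 (valence 4) → 0 H
  atom 9: O, bond orders sum to 1 (valence 2) → 1 H
  atom 10: O, bond orders sum to 2 (valence 2) → 0 H
  atom 11: C, bond orders sum to 2 (valence 4) → 2 H
  atom 12: C, bond orders sum to 2 (valence 4) → 2 H
  atom 13: C, bond orders sum to 3 (valence 4) → 1 H
  atom 14: O, bond orders sum to 2 (valence 2) → 0 H
  atom 15: C, bond orders sum to 1 (valence 4) → 3 H
  atom 16: C, bond orders sum to 2 (valence 4) → 2 H
  atom 17: C, bond orders sum to 2 (valence 4) → 2 H
  atom 18: C, bond orders sum to 1 (valence 4) → 3 H
Total hydrogens: 19.

19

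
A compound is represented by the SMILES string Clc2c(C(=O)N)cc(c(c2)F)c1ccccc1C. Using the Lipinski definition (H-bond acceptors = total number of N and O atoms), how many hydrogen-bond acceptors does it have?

2

N atoms: 1; O atoms: 1.
Lipinski HBA = 1 + 1 = 2.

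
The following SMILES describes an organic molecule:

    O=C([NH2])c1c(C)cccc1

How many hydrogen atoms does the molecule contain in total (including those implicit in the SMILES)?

Walk through each heavy atom and fill implicit hydrogens from standard valence (C 4, N 3, O 2, S 2, halogen 1); for lowercase aromatic atoms, an aromatic c carries 1 H when it has two neighbours and 0 H with three, and aromatic n carries 0 H:
  atom 1: O, bond orders sum to 2 (valence 2) → 0 H
  atom 2: C, bond orders sum to 4 (valence 4) → 0 H
  atom 3: N with explicit H count 2
  atom 4: aromatic c, 3 neighbours → 0 H
  atom 5: aromatic c, 3 neighbours → 0 H
  atom 6: C, bond orders sum to 1 (valence 4) → 3 H
  atom 7: aromatic c, 2 neighbours → 1 H
  atom 8: aromatic c, 2 neighbours → 1 H
  atom 9: aromatic c, 2 neighbours → 1 H
  atom 10: aromatic c, 2 neighbours → 1 H
Total hydrogens: 9.

9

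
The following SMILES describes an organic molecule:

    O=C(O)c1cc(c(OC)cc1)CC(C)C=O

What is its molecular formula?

Walk through each heavy atom and fill implicit hydrogens from standard valence (C 4, N 3, O 2, S 2, halogen 1); for lowercase aromatic atoms, an aromatic c carries 1 H when it has two neighbours and 0 H with three, and aromatic n carries 0 H:
  atom 1: O, bond orders sum to 2 (valence 2) → 0 H
  atom 2: C, bond orders sum to 4 (valence 4) → 0 H
  atom 3: O, bond orders sum to 1 (valence 2) → 1 H
  atom 4: aromatic c, 3 neighbours → 0 H
  atom 5: aromatic c, 2 neighbours → 1 H
  atom 6: aromatic c, 3 neighbours → 0 H
  atom 7: aromatic c, 3 neighbours → 0 H
  atom 8: O, bond orders sum to 2 (valence 2) → 0 H
  atom 9: C, bond orders sum to 1 (valence 4) → 3 H
  atom 10: aromatic c, 2 neighbours → 1 H
  atom 11: aromatic c, 2 neighbours → 1 H
  atom 12: C, bond orders sum to 2 (valence 4) → 2 H
  atom 13: C, bond orders sum to 3 (valence 4) → 1 H
  atom 14: C, bond orders sum to 1 (valence 4) → 3 H
  atom 15: C, bond orders sum to 3 (valence 4) → 1 H
  atom 16: O, bond orders sum to 2 (valence 2) → 0 H
Totals → C:12, H:14, O:4.
In Hill order: C12H14O4.

C12H14O4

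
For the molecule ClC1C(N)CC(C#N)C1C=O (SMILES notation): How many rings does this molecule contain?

In SMILES, each pair of matching ring-closure digits denotes one ring-closing bond; the number of such bonds equals the number of independent rings.
Ring-closure bonds here: 1.

1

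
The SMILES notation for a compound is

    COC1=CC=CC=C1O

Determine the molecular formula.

Walk through each heavy atom and fill implicit hydrogens from standard valence (C 4, N 3, O 2, S 2, halogen 1):
  atom 1: C, bond orders sum to 1 (valence 4) → 3 H
  atom 2: O, bond orders sum to 2 (valence 2) → 0 H
  atom 3: C, bond orders sum to 4 (valence 4) → 0 H
  atom 4: C, bond orders sum to 3 (valence 4) → 1 H
  atom 5: C, bond orders sum to 3 (valence 4) → 1 H
  atom 6: C, bond orders sum to 3 (valence 4) → 1 H
  atom 7: C, bond orders sum to 3 (valence 4) → 1 H
  atom 8: C, bond orders sum to 4 (valence 4) → 0 H
  atom 9: O, bond orders sum to 1 (valence 2) → 1 H
Totals → C:7, H:8, O:2.

C7H8O2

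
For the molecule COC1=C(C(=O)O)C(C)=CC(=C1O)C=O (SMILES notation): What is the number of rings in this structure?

1

In SMILES, each pair of matching ring-closure digits denotes one ring-closing bond; the number of such bonds equals the number of independent rings.
Ring-closure bonds here: 1.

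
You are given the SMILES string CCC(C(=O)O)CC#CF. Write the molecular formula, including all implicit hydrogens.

C7H9FO2

Walk through each heavy atom and fill implicit hydrogens from standard valence (C 4, N 3, O 2, S 2, halogen 1):
  atom 1: C, bond orders sum to 1 (valence 4) → 3 H
  atom 2: C, bond orders sum to 2 (valence 4) → 2 H
  atom 3: C, bond orders sum to 3 (valence 4) → 1 H
  atom 4: C, bond orders sum to 4 (valence 4) → 0 H
  atom 5: O, bond orders sum to 2 (valence 2) → 0 H
  atom 6: O, bond orders sum to 1 (valence 2) → 1 H
  atom 7: C, bond orders sum to 2 (valence 4) → 2 H
  atom 8: C, bond orders sum to 4 (valence 4) → 0 H
  atom 9: C, bond orders sum to 4 (valence 4) → 0 H
  atom 10: F (halogen, monovalent) → 0 H
Totals → C:7, H:9, F:1, O:2.
In Hill order: C7H9FO2.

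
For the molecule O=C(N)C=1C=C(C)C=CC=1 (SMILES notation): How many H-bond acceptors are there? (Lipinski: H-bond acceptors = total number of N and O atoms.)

2

N atoms: 1; O atoms: 1.
Lipinski HBA = 1 + 1 = 2.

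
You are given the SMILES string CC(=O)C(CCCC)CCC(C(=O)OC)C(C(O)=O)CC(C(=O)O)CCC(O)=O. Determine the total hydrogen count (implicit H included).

32

Walk through each heavy atom and fill implicit hydrogens from standard valence (C 4, N 3, O 2, S 2, halogen 1):
  atom 1: C, bond orders sum to 1 (valence 4) → 3 H
  atom 2: C, bond orders sum to 4 (valence 4) → 0 H
  atom 3: O, bond orders sum to 2 (valence 2) → 0 H
  atom 4: C, bond orders sum to 3 (valence 4) → 1 H
  atom 5: C, bond orders sum to 2 (valence 4) → 2 H
  atom 6: C, bond orders sum to 2 (valence 4) → 2 H
  atom 7: C, bond orders sum to 2 (valence 4) → 2 H
  atom 8: C, bond orders sum to 1 (valence 4) → 3 H
  atom 9: C, bond orders sum to 2 (valence 4) → 2 H
  atom 10: C, bond orders sum to 2 (valence 4) → 2 H
  atom 11: C, bond orders sum to 3 (valence 4) → 1 H
  atom 12: C, bond orders sum to 4 (valence 4) → 0 H
  atom 13: O, bond orders sum to 2 (valence 2) → 0 H
  atom 14: O, bond orders sum to 2 (valence 2) → 0 H
  atom 15: C, bond orders sum to 1 (valence 4) → 3 H
  atom 16: C, bond orders sum to 3 (valence 4) → 1 H
  atom 17: C, bond orders sum to 4 (valence 4) → 0 H
  atom 18: O, bond orders sum to 1 (valence 2) → 1 H
  atom 19: O, bond orders sum to 2 (valence 2) → 0 H
  atom 20: C, bond orders sum to 2 (valence 4) → 2 H
  atom 21: C, bond orders sum to 3 (valence 4) → 1 H
  atom 22: C, bond orders sum to 4 (valence 4) → 0 H
  atom 23: O, bond orders sum to 2 (valence 2) → 0 H
  atom 24: O, bond orders sum to 1 (valence 2) → 1 H
  atom 25: C, bond orders sum to 2 (valence 4) → 2 H
  atom 26: C, bond orders sum to 2 (valence 4) → 2 H
  atom 27: C, bond orders sum to 4 (valence 4) → 0 H
  atom 28: O, bond orders sum to 1 (valence 2) → 1 H
  atom 29: O, bond orders sum to 2 (valence 2) → 0 H
Total hydrogens: 32.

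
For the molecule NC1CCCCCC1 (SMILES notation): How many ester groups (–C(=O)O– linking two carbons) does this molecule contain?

Scan the SMILES for the ester motif — none present.
Groups that are present: 1 primary amine.

0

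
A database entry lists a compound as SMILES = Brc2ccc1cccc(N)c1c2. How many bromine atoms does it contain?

Scan the SMILES for Br atoms (remember two-letter symbols like Cl and Br are single atoms).
Bromine count: 1.

1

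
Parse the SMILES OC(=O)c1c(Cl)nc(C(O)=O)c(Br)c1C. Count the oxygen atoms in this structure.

Scan the SMILES for O atoms (remember two-letter symbols like Cl and Br are single atoms).
Oxygen count: 4.

4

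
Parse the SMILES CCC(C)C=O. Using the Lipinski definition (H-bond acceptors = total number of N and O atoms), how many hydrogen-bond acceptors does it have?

N atoms: 0; O atoms: 1.
Lipinski HBA = 0 + 1 = 1.

1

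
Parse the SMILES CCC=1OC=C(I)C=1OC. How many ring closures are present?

1

In SMILES, each pair of matching ring-closure digits denotes one ring-closing bond; the number of such bonds equals the number of independent rings.
Ring-closure bonds here: 1.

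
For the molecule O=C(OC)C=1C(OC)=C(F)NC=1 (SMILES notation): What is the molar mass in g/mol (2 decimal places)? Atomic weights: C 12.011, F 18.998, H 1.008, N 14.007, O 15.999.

First, the molecular formula is C7H8FNO3 (counting implicit H from valence).
  C: 7 × 12.011 = 84.077
  F: 1 × 18.998 = 18.998
  H: 8 × 1.008 = 8.064
  N: 1 × 14.007 = 14.007
  O: 3 × 15.999 = 47.997
Sum: 7×12.011 + 1×18.998 + 8×1.008 + 1×14.007 + 3×15.999 = 173.143 → 173.14 g/mol.

173.14 g/mol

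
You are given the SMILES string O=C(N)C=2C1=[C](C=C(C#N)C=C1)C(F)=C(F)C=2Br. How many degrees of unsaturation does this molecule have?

Degree of unsaturation = (number of rings) + (number of π bonds).
Ring closures in the SMILES: 2.
π bonds: 6 double bonds (each 1 DoU), 1 triple bond (each 2 DoU) → 8 DoU from unsaturation.
Total DoU = 2 + 8 = 10.

10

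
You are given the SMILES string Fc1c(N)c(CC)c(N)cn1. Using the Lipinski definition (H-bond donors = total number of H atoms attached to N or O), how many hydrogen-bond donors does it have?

Donors: find every N or O and count the H atoms it carries.
  atom 4 (N): bond orders sum to 1 → 2 H
  atom 9 (N): bond orders sum to 1 → 2 H
  atom 11 (N): bond orders sum to 3 → 0 H
Lipinski HBD = 4.

4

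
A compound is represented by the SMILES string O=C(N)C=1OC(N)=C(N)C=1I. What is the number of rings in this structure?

1

In SMILES, each pair of matching ring-closure digits denotes one ring-closing bond; the number of such bonds equals the number of independent rings.
Ring-closure bonds here: 1.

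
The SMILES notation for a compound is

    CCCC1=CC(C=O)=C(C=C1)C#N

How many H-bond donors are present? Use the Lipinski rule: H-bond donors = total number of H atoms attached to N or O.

0

Donors: find every N or O and count the H atoms it carries.
  atom 8 (O): bond orders sum to 2 → 0 H
  atom 13 (N): bond orders sum to 3 → 0 H
Lipinski HBD = 0.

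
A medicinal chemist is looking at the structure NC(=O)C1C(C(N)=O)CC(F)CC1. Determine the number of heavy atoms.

Every atom symbol written in the SMILES (organic subset) is one heavy atom; implicit H are not written.
Heavy atoms by element → C:8, F:1, N:2, O:2.
Total: 13.

13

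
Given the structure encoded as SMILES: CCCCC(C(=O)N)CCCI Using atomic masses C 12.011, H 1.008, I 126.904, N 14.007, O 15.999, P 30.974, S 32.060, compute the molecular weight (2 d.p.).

283.15 g/mol

First, the molecular formula is C9H18INO (counting implicit H from valence).
  C: 9 × 12.011 = 108.099
  H: 18 × 1.008 = 18.144
  I: 1 × 126.904 = 126.904
  N: 1 × 14.007 = 14.007
  O: 1 × 15.999 = 15.999
Sum: 9×12.011 + 18×1.008 + 1×126.904 + 1×14.007 + 1×15.999 = 283.153 → 283.15 g/mol.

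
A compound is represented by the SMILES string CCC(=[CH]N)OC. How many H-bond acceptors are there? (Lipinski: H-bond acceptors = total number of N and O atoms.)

2

N atoms: 1; O atoms: 1.
Lipinski HBA = 1 + 1 = 2.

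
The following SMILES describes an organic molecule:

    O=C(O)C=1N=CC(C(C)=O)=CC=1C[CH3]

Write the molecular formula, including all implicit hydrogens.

C10H11NO3

Walk through each heavy atom and fill implicit hydrogens from standard valence (C 4, N 3, O 2, S 2, halogen 1):
  atom 1: O, bond orders sum to 2 (valence 2) → 0 H
  atom 2: C, bond orders sum to 4 (valence 4) → 0 H
  atom 3: O, bond orders sum to 1 (valence 2) → 1 H
  atom 4: C, bond orders sum to 4 (valence 4) → 0 H
  atom 5: N, bond orders sum to 3 (valence 3) → 0 H
  atom 6: C, bond orders sum to 3 (valence 4) → 1 H
  atom 7: C, bond orders sum to 4 (valence 4) → 0 H
  atom 8: C, bond orders sum to 4 (valence 4) → 0 H
  atom 9: C, bond orders sum to 1 (valence 4) → 3 H
  atom 10: O, bond orders sum to 2 (valence 2) → 0 H
  atom 11: C, bond orders sum to 3 (valence 4) → 1 H
  atom 12: C, bond orders sum to 4 (valence 4) → 0 H
  atom 13: C, bond orders sum to 2 (valence 4) → 2 H
  atom 14: C with explicit H count 3
Totals → C:10, H:11, N:1, O:3.
In Hill order: C10H11NO3.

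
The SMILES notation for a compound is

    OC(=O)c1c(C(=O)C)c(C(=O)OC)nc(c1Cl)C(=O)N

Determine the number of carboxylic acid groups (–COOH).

The carboxylic acid motif appears at heavy-atom position 2 in the SMILES.
Other groups present: 1 amide, 1 ester, 1 ketone.
Carboxylic acid count: 1.

1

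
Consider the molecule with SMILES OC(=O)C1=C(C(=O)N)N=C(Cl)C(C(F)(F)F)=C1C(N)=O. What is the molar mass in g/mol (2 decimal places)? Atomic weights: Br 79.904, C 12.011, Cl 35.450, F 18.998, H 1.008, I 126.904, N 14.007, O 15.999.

311.60 g/mol

First, the molecular formula is C9H5ClF3N3O4 (counting implicit H from valence).
  C: 9 × 12.011 = 108.099
  Cl: 1 × 35.450 = 35.450
  F: 3 × 18.998 = 56.994
  H: 5 × 1.008 = 5.040
  N: 3 × 14.007 = 42.021
  O: 4 × 15.999 = 63.996
Sum: 9×12.011 + 1×35.450 + 3×18.998 + 5×1.008 + 3×14.007 + 4×15.999 = 311.600 → 311.60 g/mol.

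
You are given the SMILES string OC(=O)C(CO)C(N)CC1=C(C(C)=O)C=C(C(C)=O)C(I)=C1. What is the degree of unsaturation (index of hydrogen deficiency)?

Molecular formula: C15H18INO5.
DoU = (2C + 2 + N − H − X) / 2, where X is the halogen count and O/S are ignored.
    = (2·15 + 2 + 1 − 18 − 1) / 2 = 14 / 2 = 7.

7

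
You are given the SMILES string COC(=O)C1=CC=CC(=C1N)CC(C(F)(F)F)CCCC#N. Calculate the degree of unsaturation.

7

Degree of unsaturation = (number of rings) + (number of π bonds).
Ring closures in the SMILES: 1.
π bonds: 4 double bonds (each 1 DoU), 1 triple bond (each 2 DoU) → 6 DoU from unsaturation.
Total DoU = 1 + 6 = 7.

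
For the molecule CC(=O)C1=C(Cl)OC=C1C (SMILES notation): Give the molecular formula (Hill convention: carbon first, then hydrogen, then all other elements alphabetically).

Walk through each heavy atom and fill implicit hydrogens from standard valence (C 4, N 3, O 2, S 2, halogen 1):
  atom 1: C, bond orders sum to 1 (valence 4) → 3 H
  atom 2: C, bond orders sum to 4 (valence 4) → 0 H
  atom 3: O, bond orders sum to 2 (valence 2) → 0 H
  atom 4: C, bond orders sum to 4 (valence 4) → 0 H
  atom 5: C, bond orders sum to 4 (valence 4) → 0 H
  atom 6: Cl (halogen, monovalent) → 0 H
  atom 7: O, bond orders sum to 2 (valence 2) → 0 H
  atom 8: C, bond orders sum to 3 (valence 4) → 1 H
  atom 9: C, bond orders sum to 4 (valence 4) → 0 H
  atom 10: C, bond orders sum to 1 (valence 4) → 3 H
Totals → C:7, H:7, Cl:1, O:2.
In Hill order: C7H7ClO2.

C7H7ClO2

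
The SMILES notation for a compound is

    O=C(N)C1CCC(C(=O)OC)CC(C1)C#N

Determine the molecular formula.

C11H16N2O3

Walk through each heavy atom and fill implicit hydrogens from standard valence (C 4, N 3, O 2, S 2, halogen 1):
  atom 1: O, bond orders sum to 2 (valence 2) → 0 H
  atom 2: C, bond orders sum to 4 (valence 4) → 0 H
  atom 3: N, bond orders sum to 1 (valence 3) → 2 H
  atom 4: C, bond orders sum to 3 (valence 4) → 1 H
  atom 5: C, bond orders sum to 2 (valence 4) → 2 H
  atom 6: C, bond orders sum to 2 (valence 4) → 2 H
  atom 7: C, bond orders sum to 3 (valence 4) → 1 H
  atom 8: C, bond orders sum to 4 (valence 4) → 0 H
  atom 9: O, bond orders sum to 2 (valence 2) → 0 H
  atom 10: O, bond orders sum to 2 (valence 2) → 0 H
  atom 11: C, bond orders sum to 1 (valence 4) → 3 H
  atom 12: C, bond orders sum to 2 (valence 4) → 2 H
  atom 13: C, bond orders sum to 3 (valence 4) → 1 H
  atom 14: C, bond orders sum to 2 (valence 4) → 2 H
  atom 15: C, bond orders sum to 4 (valence 4) → 0 H
  atom 16: N, bond orders sum to 3 (valence 3) → 0 H
Totals → C:11, H:16, N:2, O:3.
In Hill order: C11H16N2O3.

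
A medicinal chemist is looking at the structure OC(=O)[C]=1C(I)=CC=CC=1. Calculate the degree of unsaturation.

Degree of unsaturation = (number of rings) + (number of π bonds).
Ring closures in the SMILES: 1.
π bonds: 4 double bonds (each 1 DoU) → 4 DoU from unsaturation.
Total DoU = 1 + 4 = 5.

5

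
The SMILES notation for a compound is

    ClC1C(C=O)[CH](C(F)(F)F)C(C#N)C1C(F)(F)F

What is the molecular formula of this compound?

Walk through each heavy atom and fill implicit hydrogens from standard valence (C 4, N 3, O 2, S 2, halogen 1):
  atom 1: Cl (halogen, monovalent) → 0 H
  atom 2: C, bond orders sum to 3 (valence 4) → 1 H
  atom 3: C, bond orders sum to 3 (valence 4) → 1 H
  atom 4: C, bond orders sum to 3 (valence 4) → 1 H
  atom 5: O, bond orders sum to 2 (valence 2) → 0 H
  atom 6: C with explicit H count 1
  atom 7: C, bond orders sum to 4 (valence 4) → 0 H
  atom 8: F (halogen, monovalent) → 0 H
  atom 9: F (halogen, monovalent) → 0 H
  atom 10: F (halogen, monovalent) → 0 H
  atom 11: C, bond orders sum to 3 (valence 4) → 1 H
  atom 12: C, bond orders sum to 4 (valence 4) → 0 H
  atom 13: N, bond orders sum to 3 (valence 3) → 0 H
  atom 14: C, bond orders sum to 3 (valence 4) → 1 H
  atom 15: C, bond orders sum to 4 (valence 4) → 0 H
  atom 16: F (halogen, monovalent) → 0 H
  atom 17: F (halogen, monovalent) → 0 H
  atom 18: F (halogen, monovalent) → 0 H
Totals → C:9, H:6, Cl:1, F:6, N:1, O:1.
In Hill order: C9H6ClF6NO.

C9H6ClF6NO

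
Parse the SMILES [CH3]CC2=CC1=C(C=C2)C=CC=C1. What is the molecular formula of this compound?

Walk through each heavy atom and fill implicit hydrogens from standard valence (C 4, N 3, O 2, S 2, halogen 1):
  atom 1: C with explicit H count 3
  atom 2: C, bond orders sum to 2 (valence 4) → 2 H
  atom 3: C, bond orders sum to 4 (valence 4) → 0 H
  atom 4: C, bond orders sum to 3 (valence 4) → 1 H
  atom 5: C, bond orders sum to 4 (valence 4) → 0 H
  atom 6: C, bond orders sum to 4 (valence 4) → 0 H
  atom 7: C, bond orders sum to 3 (valence 4) → 1 H
  atom 8: C, bond orders sum to 3 (valence 4) → 1 H
  atom 9: C, bond orders sum to 3 (valence 4) → 1 H
  atom 10: C, bond orders sum to 3 (valence 4) → 1 H
  atom 11: C, bond orders sum to 3 (valence 4) → 1 H
  atom 12: C, bond orders sum to 3 (valence 4) → 1 H
Totals → C:12, H:12.

C12H12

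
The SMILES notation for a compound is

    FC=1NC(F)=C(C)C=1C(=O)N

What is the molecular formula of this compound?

Walk through each heavy atom and fill implicit hydrogens from standard valence (C 4, N 3, O 2, S 2, halogen 1):
  atom 1: F (halogen, monovalent) → 0 H
  atom 2: C, bond orders sum to 4 (valence 4) → 0 H
  atom 3: N, bond orders sum to 2 (valence 3) → 1 H
  atom 4: C, bond orders sum to 4 (valence 4) → 0 H
  atom 5: F (halogen, monovalent) → 0 H
  atom 6: C, bond orders sum to 4 (valence 4) → 0 H
  atom 7: C, bond orders sum to 1 (valence 4) → 3 H
  atom 8: C, bond orders sum to 4 (valence 4) → 0 H
  atom 9: C, bond orders sum to 4 (valence 4) → 0 H
  atom 10: O, bond orders sum to 2 (valence 2) → 0 H
  atom 11: N, bond orders sum to 1 (valence 3) → 2 H
Totals → C:6, H:6, F:2, N:2, O:1.
In Hill order: C6H6F2N2O.

C6H6F2N2O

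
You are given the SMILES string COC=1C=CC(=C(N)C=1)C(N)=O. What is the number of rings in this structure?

1

In SMILES, each pair of matching ring-closure digits denotes one ring-closing bond; the number of such bonds equals the number of independent rings.
Ring-closure bonds here: 1.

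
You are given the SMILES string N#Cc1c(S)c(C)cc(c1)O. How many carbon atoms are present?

8

Count every carbon token in the SMILES (each C, including those in ring-closure positions and inside branches).
Carbon count: 8.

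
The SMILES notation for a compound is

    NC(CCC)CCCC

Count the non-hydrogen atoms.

9

Every atom symbol written in the SMILES (organic subset) is one heavy atom; implicit H are not written.
Heavy atoms by element → C:8, N:1.
Total: 9.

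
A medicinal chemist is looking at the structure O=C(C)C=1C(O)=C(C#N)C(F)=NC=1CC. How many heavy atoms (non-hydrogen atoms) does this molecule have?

15

Every atom symbol written in the SMILES (organic subset) is one heavy atom; implicit H are not written.
Heavy atoms by element → C:10, F:1, N:2, O:2.
Total: 15.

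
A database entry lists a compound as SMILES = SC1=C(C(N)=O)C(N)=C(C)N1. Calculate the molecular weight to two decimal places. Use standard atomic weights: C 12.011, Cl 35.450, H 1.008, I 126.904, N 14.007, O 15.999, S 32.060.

First, the molecular formula is C6H9N3OS (counting implicit H from valence).
  C: 6 × 12.011 = 72.066
  H: 9 × 1.008 = 9.072
  N: 3 × 14.007 = 42.021
  O: 1 × 15.999 = 15.999
  S: 1 × 32.060 = 32.060
Sum: 6×12.011 + 9×1.008 + 3×14.007 + 1×15.999 + 1×32.060 = 171.218 → 171.22 g/mol.

171.22 g/mol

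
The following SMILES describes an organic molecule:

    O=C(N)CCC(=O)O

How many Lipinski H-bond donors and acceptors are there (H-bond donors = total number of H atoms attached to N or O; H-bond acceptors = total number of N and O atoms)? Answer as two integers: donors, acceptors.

3, 4

Donors: find every N or O and count the H atoms it carries.
  atom 1 (O): bond orders sum to 2 → 0 H
  atom 3 (N): bond orders sum to 1 → 2 H
  atom 7 (O): bond orders sum to 2 → 0 H
  atom 8 (O): bond orders sum to 1 → 1 H
Lipinski HBD = 3.
Acceptors: N atoms = 1, O atoms = 3 → HBA = 4.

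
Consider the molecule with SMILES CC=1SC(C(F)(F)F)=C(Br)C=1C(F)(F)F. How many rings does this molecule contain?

1

In SMILES, each pair of matching ring-closure digits denotes one ring-closing bond; the number of such bonds equals the number of independent rings.
Ring-closure bonds here: 1.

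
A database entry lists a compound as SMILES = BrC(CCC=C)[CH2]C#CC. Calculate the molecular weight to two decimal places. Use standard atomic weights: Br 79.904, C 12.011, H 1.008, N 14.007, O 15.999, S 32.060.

201.11 g/mol

First, the molecular formula is C9H13Br (counting implicit H from valence).
  Br: 1 × 79.904 = 79.904
  C: 9 × 12.011 = 108.099
  H: 13 × 1.008 = 13.104
Sum: 1×79.904 + 9×12.011 + 13×1.008 = 201.107 → 201.11 g/mol.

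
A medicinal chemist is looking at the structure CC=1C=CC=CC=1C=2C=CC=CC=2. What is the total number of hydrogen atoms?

12

Walk through each heavy atom and fill implicit hydrogens from standard valence (C 4, N 3, O 2, S 2, halogen 1):
  atom 1: C, bond orders sum to 1 (valence 4) → 3 H
  atom 2: C, bond orders sum to 4 (valence 4) → 0 H
  atom 3: C, bond orders sum to 3 (valence 4) → 1 H
  atom 4: C, bond orders sum to 3 (valence 4) → 1 H
  atom 5: C, bond orders sum to 3 (valence 4) → 1 H
  atom 6: C, bond orders sum to 3 (valence 4) → 1 H
  atom 7: C, bond orders sum to 4 (valence 4) → 0 H
  atom 8: C, bond orders sum to 4 (valence 4) → 0 H
  atom 9: C, bond orders sum to 3 (valence 4) → 1 H
  atom 10: C, bond orders sum to 3 (valence 4) → 1 H
  atom 11: C, bond orders sum to 3 (valence 4) → 1 H
  atom 12: C, bond orders sum to 3 (valence 4) → 1 H
  atom 13: C, bond orders sum to 3 (valence 4) → 1 H
Total hydrogens: 12.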